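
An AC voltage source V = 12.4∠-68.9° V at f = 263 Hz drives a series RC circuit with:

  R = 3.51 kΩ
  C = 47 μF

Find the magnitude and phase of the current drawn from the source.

Step 1 — Angular frequency: ω = 2π·f = 2π·263 = 1652 rad/s.
Step 2 — Component impedances:
  R: Z = R = 3510 Ω
  C: Z = 1/(jωC) = -j/(ω·C) = 0 - j12.88 Ω
Step 3 — Series combination: Z_total = R + C = 3510 - j12.88 Ω = 3510∠-0.2° Ω.
Step 4 — Source phasor: V = 12.4∠-68.9° V = 4.464 - j11.57 V.
Step 5 — Ohm's law: I = V / Z_total = (4.464 - j11.57) / (3510 - j12.88) = 0.001284 - j0.003291 A.
Step 6 — Convert to polar: |I| = 0.003533 A, ∠I = -68.7°.

I = 0.003533∠-68.7° A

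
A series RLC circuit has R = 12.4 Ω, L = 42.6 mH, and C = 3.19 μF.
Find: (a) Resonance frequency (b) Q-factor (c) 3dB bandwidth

Step 1 — Resonance condition Im(Z)=0 gives ω₀ = 1/√(LC).
Step 2 — ω₀ = 1/√(0.0426·3.19e-06) = 2713 rad/s.
Step 3 — f₀ = ω₀/(2π) = 431.7 Hz.
Step 4 — Series Q: Q = ω₀L/R = 2713·0.0426/12.4 = 9.319.
Step 5 — 3dB bandwidth: Δω = ω₀/Q = 291.1 rad/s; BW = Δω/(2π) = 46.33 Hz.

(a) f₀ = 431.7 Hz  (b) Q = 9.319  (c) BW = 46.33 Hz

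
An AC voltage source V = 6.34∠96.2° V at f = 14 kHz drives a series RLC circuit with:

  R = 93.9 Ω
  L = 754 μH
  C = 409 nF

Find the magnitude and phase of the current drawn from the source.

Step 1 — Angular frequency: ω = 2π·f = 2π·1.4e+04 = 8.796e+04 rad/s.
Step 2 — Component impedances:
  R: Z = R = 93.9 Ω
  L: Z = jωL = j·8.796e+04·0.000754 = 0 + j66.33 Ω
  C: Z = 1/(jωC) = -j/(ω·C) = 0 - j27.8 Ω
Step 3 — Series combination: Z_total = R + L + C = 93.9 + j38.53 Ω = 101.5∠22.3° Ω.
Step 4 — Source phasor: V = 6.34∠96.2° V = -0.6847 + j6.303 V.
Step 5 — Ohm's law: I = V / Z_total = (-0.6847 + j6.303) / (93.9 + j38.53) = 0.01733 + j0.06001 A.
Step 6 — Convert to polar: |I| = 0.06246 A, ∠I = 73.9°.

I = 0.06246∠73.9° A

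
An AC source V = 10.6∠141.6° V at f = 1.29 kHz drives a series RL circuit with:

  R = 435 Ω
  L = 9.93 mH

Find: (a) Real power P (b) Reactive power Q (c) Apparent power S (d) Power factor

Step 1 — Angular frequency: ω = 2π·f = 2π·1290 = 8105 rad/s.
Step 2 — Component impedances:
  R: Z = R = 435 Ω
  L: Z = jωL = j·8105·0.00993 = 0 + j80.49 Ω
Step 3 — Series combination: Z_total = R + L = 435 + j80.49 Ω = 442.4∠10.5° Ω.
Step 4 — Source phasor: V = 10.6∠141.6° V = -8.307 + j6.584 V.
Step 5 — Current: I = V / Z = -0.01576 + j0.01805 A = 0.02396∠131.1° A.
Step 6 — Complex power: S = V·I* = 0.2497 + j0.04621 VA.
Step 7 — Real power: P = Re(S) = 0.2497 W.
Step 8 — Reactive power: Q = Im(S) = 0.04621 VAR.
Step 9 — Apparent power: |S| = 0.254 VA.
Step 10 — Power factor: PF = P/|S| = 0.9833 (lagging).

(a) P = 0.2497 W  (b) Q = 0.04621 VAR  (c) S = 0.254 VA  (d) PF = 0.9833 (lagging)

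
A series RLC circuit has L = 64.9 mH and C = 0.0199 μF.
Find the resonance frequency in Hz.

Step 1 — Resonance condition Im(Z)=0 gives ω₀ = 1/√(LC).
Step 2 — ω₀ = 1/√(0.0649·1.99e-08) = 2.783e+04 rad/s.
Step 3 — f₀ = ω₀/(2π) = 4429 Hz.

f₀ = 4429 Hz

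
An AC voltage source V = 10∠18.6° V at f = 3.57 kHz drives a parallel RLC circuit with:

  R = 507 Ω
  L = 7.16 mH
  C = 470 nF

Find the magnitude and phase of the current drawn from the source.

Step 1 — Angular frequency: ω = 2π·f = 2π·3570 = 2.243e+04 rad/s.
Step 2 — Component impedances:
  R: Z = R = 507 Ω
  L: Z = jωL = j·2.243e+04·0.00716 = 0 + j160.6 Ω
  C: Z = 1/(jωC) = -j/(ω·C) = 0 - j94.85 Ω
Step 3 — Parallel combination: 1/Z_total = 1/R + 1/L + 1/C; Z_total = 87.59 - j191.7 Ω = 210.7∠-65.4° Ω.
Step 4 — Source phasor: V = 10∠18.6° V = 9.478 + j3.19 V.
Step 5 — Ohm's law: I = V / Z_total = (9.478 + j3.19) / (87.59 - j191.7) = 0.004927 + j0.0472 A.
Step 6 — Convert to polar: |I| = 0.04745 A, ∠I = 84.0°.

I = 0.04745∠84.0° A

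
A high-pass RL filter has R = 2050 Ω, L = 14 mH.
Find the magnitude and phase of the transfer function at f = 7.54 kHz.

Step 1 — Angular frequency: ω = 2π·7540 = 4.738e+04 rad/s.
Step 2 — Transfer function: H(jω) = jωL/(R + jωL).
Step 3 — Numerator jωL = j·663.3; denominator R + jωL = 2050 + j663.3.
Step 4 — H = 0.09476 + j0.2929.
Step 5 — Magnitude: |H| = 0.3078 (-10.2 dB); phase: φ = 72.1°.

|H| = 0.3078 (-10.2 dB), φ = 72.1°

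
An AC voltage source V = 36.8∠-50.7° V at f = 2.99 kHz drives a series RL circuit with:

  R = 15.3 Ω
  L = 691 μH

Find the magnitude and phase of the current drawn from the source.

Step 1 — Angular frequency: ω = 2π·f = 2π·2990 = 1.879e+04 rad/s.
Step 2 — Component impedances:
  R: Z = R = 15.3 Ω
  L: Z = jωL = j·1.879e+04·0.000691 = 0 + j12.98 Ω
Step 3 — Series combination: Z_total = R + L = 15.3 + j12.98 Ω = 20.07∠40.3° Ω.
Step 4 — Source phasor: V = 36.8∠-50.7° V = 23.31 - j28.48 V.
Step 5 — Ohm's law: I = V / Z_total = (23.31 - j28.48) / (15.3 + j12.98) = -0.03245 - j1.834 A.
Step 6 — Convert to polar: |I| = 1.834 A, ∠I = -91.0°.

I = 1.834∠-91.0° A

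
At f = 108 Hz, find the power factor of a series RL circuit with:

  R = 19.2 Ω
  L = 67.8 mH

Step 1 — Angular frequency: ω = 2π·f = 2π·108 = 678.6 rad/s.
Step 2 — Component impedances:
  R: Z = R = 19.2 Ω
  L: Z = jωL = j·678.6·0.0678 = 0 + j46.01 Ω
Step 3 — Series combination: Z_total = R + L = 19.2 + j46.01 Ω = 49.85∠67.3° Ω.
Step 4 — Power factor: PF = cos(φ) = Re(Z)/|Z| = 19.2/49.854 = 0.3851.
Step 5 — Type: Im(Z) = 46.01 ⇒ lagging (phase φ = 67.3°).

PF = 0.3851 (lagging, φ = 67.3°)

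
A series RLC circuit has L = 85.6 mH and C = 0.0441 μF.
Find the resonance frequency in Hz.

Step 1 — Resonance condition Im(Z)=0 gives ω₀ = 1/√(LC).
Step 2 — ω₀ = 1/√(0.0856·4.41e-08) = 1.628e+04 rad/s.
Step 3 — f₀ = ω₀/(2π) = 2590 Hz.

f₀ = 2590 Hz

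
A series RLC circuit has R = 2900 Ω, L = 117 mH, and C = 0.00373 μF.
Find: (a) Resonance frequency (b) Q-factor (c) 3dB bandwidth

Step 1 — Resonance: ω₀ = 1/√(LC) = 1/√(0.117·3.73e-09) = 4.787e+04 rad/s.
Step 2 — f₀ = ω₀/(2π) = 7619 Hz.
Step 3 — Series Q: Q = ω₀L/R = 4.787e+04·0.117/2900 = 1.931.
Step 4 — Bandwidth: Δω = ω₀/Q = 2.479e+04 rad/s; BW = Δω/(2π) = 3945 Hz.

(a) f₀ = 7619 Hz  (b) Q = 1.931  (c) BW = 3945 Hz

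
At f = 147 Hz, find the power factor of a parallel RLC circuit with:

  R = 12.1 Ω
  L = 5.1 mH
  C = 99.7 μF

Step 1 — Angular frequency: ω = 2π·f = 2π·147 = 923.6 rad/s.
Step 2 — Component impedances:
  R: Z = R = 12.1 Ω
  L: Z = jωL = j·923.6·0.0051 = 0 + j4.711 Ω
  C: Z = 1/(jωC) = -j/(ω·C) = 0 - j10.86 Ω
Step 3 — Parallel combination: 1/Z_total = 1/R + 1/L + 1/C; Z_total = 3.884 + j5.649 Ω = 6.855∠55.5° Ω.
Step 4 — Power factor: PF = cos(φ) = Re(Z)/|Z| = 3.8838/6.8552 = 0.5665.
Step 5 — Type: Im(Z) = 5.649 ⇒ lagging (phase φ = 55.5°).

PF = 0.5665 (lagging, φ = 55.5°)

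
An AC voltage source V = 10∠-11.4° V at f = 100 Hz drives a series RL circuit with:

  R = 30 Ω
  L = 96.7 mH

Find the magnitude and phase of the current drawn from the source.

Step 1 — Angular frequency: ω = 2π·f = 2π·100 = 628.3 rad/s.
Step 2 — Component impedances:
  R: Z = R = 30 Ω
  L: Z = jωL = j·628.3·0.0967 = 0 + j60.76 Ω
Step 3 — Series combination: Z_total = R + L = 30 + j60.76 Ω = 67.76∠63.7° Ω.
Step 4 — Source phasor: V = 10∠-11.4° V = 9.803 - j1.977 V.
Step 5 — Ohm's law: I = V / Z_total = (9.803 - j1.977) / (30 + j60.76) = 0.03789 - j0.1426 A.
Step 6 — Convert to polar: |I| = 0.1476 A, ∠I = -75.1°.

I = 0.1476∠-75.1° A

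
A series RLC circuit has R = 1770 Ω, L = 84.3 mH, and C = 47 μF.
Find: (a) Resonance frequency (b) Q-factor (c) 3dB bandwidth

Step 1 — Resonance condition Im(Z)=0 gives ω₀ = 1/√(LC).
Step 2 — ω₀ = 1/√(0.0843·4.7e-05) = 502.4 rad/s.
Step 3 — f₀ = ω₀/(2π) = 79.96 Hz.
Step 4 — Series Q: Q = ω₀L/R = 502.4·0.0843/1770 = 0.02393.
Step 5 — 3dB bandwidth: Δω = ω₀/Q = 2.1e+04 rad/s; BW = Δω/(2π) = 3342 Hz.

(a) f₀ = 79.96 Hz  (b) Q = 0.02393  (c) BW = 3342 Hz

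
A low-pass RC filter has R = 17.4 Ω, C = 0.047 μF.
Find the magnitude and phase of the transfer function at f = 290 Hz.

Step 1 — Angular frequency: ω = 2π·290 = 1822 rad/s.
Step 2 — Transfer function: H(jω) = 1/(1 + jωRC).
Step 3 — Denominator: 1 + jωRC = 1 + j·1822·17.4·4.7e-08 = 1 + j0.00149.
Step 4 — H = 1 - j0.00149.
Step 5 — Magnitude: |H| = 1 (-0.0 dB); phase: φ = -0.1°.

|H| = 1 (-0.0 dB), φ = -0.1°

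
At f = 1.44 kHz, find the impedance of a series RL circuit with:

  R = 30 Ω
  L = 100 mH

Step 1 — Angular frequency: ω = 2π·f = 2π·1440 = 9048 rad/s.
Step 2 — Component impedances:
  R: Z = R = 30 Ω
  L: Z = jωL = j·9048·0.1 = 0 + j904.8 Ω
Step 3 — Series combination: Z_total = R + L = 30 + j904.8 Ω = 905.3∠88.1° Ω.

Z = 30 + j904.8 Ω = 905.3∠88.1° Ω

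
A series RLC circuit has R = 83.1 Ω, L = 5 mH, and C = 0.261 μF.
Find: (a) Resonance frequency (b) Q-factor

Step 1 — Resonance condition Im(Z)=0 gives ω₀ = 1/√(LC).
Step 2 — ω₀ = 1/√(0.005·2.61e-07) = 2.768e+04 rad/s.
Step 3 — f₀ = ω₀/(2π) = 4406 Hz.
Step 4 — Series Q: Q = ω₀L/R = 2.768e+04·0.005/83.1 = 1.666.

(a) f₀ = 4406 Hz  (b) Q = 1.666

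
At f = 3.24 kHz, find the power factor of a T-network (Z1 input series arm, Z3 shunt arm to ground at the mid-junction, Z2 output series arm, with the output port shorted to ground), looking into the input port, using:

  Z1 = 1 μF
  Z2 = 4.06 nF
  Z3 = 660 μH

Step 1 — Angular frequency: ω = 2π·f = 2π·3240 = 2.036e+04 rad/s.
Step 2 — Component impedances:
  Z1: Z = 1/(jωC) = -j/(ω·C) = 0 - j49.12 Ω
  Z2: Z = 1/(jωC) = -j/(ω·C) = 0 - j1.21e+04 Ω
  Z3: Z = jωL = j·2.036e+04·0.00066 = 0 + j13.44 Ω
Step 3 — With the output port shorted to ground, the output series arm Z2 runs from the junction to ground; the shunt arm Z3 also runs from the junction to ground. They appear in parallel: Z3 || Z2 = 0 + j13.45 Ω.
Step 4 — Series with input arm Z1: Z_in = Z1 + (Z3 || Z2) = 0 - j35.67 Ω = 35.67∠-90.0° Ω.
Step 5 — Power factor: PF = cos(φ) = Re(Z)/|Z| = 0/35.67 = 0.
Step 6 — Type: Im(Z) = -35.67 ⇒ leading (phase φ = -90.0°).

PF = 0 (leading, φ = -90.0°)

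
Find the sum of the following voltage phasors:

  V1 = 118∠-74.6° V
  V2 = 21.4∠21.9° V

Step 1 — Convert each phasor to rectangular form:
  V1 = 118·(cos(-74.6°) + j·sin(-74.6°)) = 31.34 - j113.8 V
  V2 = 21.4·(cos(21.9°) + j·sin(21.9°)) = 19.86 + j7.982 V
Step 2 — Sum components: V_total = 51.19 - j105.8 V.
Step 3 — Convert to polar: |V_total| = 117.5 V, ∠V_total = -64.2°.

V_total = 117.5∠-64.2° V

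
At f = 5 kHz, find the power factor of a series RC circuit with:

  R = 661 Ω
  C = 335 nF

Step 1 — Angular frequency: ω = 2π·f = 2π·5000 = 3.142e+04 rad/s.
Step 2 — Component impedances:
  R: Z = R = 661 Ω
  C: Z = 1/(jωC) = -j/(ω·C) = 0 - j95.02 Ω
Step 3 — Series combination: Z_total = R + C = 661 - j95.02 Ω = 667.8∠-8.2° Ω.
Step 4 — Power factor: PF = cos(φ) = Re(Z)/|Z| = 661/667.8 = 0.9898.
Step 5 — Type: Im(Z) = -95.02 ⇒ leading (phase φ = -8.2°).

PF = 0.9898 (leading, φ = -8.2°)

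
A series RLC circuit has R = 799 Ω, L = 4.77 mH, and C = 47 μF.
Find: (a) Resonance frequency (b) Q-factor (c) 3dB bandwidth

Step 1 — Resonance condition Im(Z)=0 gives ω₀ = 1/√(LC).
Step 2 — ω₀ = 1/√(0.00477·4.7e-05) = 2112 rad/s.
Step 3 — f₀ = ω₀/(2π) = 336.1 Hz.
Step 4 — Series Q: Q = ω₀L/R = 2112·0.00477/799 = 0.01261.
Step 5 — 3dB bandwidth: Δω = ω₀/Q = 1.675e+05 rad/s; BW = Δω/(2π) = 2.666e+04 Hz.

(a) f₀ = 336.1 Hz  (b) Q = 0.01261  (c) BW = 2.666e+04 Hz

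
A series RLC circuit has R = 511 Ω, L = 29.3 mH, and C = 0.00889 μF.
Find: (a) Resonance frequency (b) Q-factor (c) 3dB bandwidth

Step 1 — Resonance: ω₀ = 1/√(LC) = 1/√(0.0293·8.89e-09) = 6.196e+04 rad/s.
Step 2 — f₀ = ω₀/(2π) = 9861 Hz.
Step 3 — Series Q: Q = ω₀L/R = 6.196e+04·0.0293/511 = 3.553.
Step 4 — Bandwidth: Δω = ω₀/Q = 1.744e+04 rad/s; BW = Δω/(2π) = 2776 Hz.

(a) f₀ = 9861 Hz  (b) Q = 3.553  (c) BW = 2776 Hz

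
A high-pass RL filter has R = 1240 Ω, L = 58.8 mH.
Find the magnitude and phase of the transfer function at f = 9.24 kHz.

Step 1 — Angular frequency: ω = 2π·9240 = 5.806e+04 rad/s.
Step 2 — Transfer function: H(jω) = jωL/(R + jωL).
Step 3 — Numerator jωL = j·3414; denominator R + jωL = 1240 + j3414.
Step 4 — H = 0.8834 + j0.3209.
Step 5 — Magnitude: |H| = 0.9399 (-0.5 dB); phase: φ = 20.0°.

|H| = 0.9399 (-0.5 dB), φ = 20.0°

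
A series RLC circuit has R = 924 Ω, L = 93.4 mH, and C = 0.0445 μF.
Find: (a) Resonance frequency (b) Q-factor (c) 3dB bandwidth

Step 1 — Resonance condition Im(Z)=0 gives ω₀ = 1/√(LC).
Step 2 — ω₀ = 1/√(0.0934·4.45e-08) = 1.551e+04 rad/s.
Step 3 — f₀ = ω₀/(2π) = 2469 Hz.
Step 4 — Series Q: Q = ω₀L/R = 1.551e+04·0.0934/924 = 1.568.
Step 5 — 3dB bandwidth: Δω = ω₀/Q = 9893 rad/s; BW = Δω/(2π) = 1575 Hz.

(a) f₀ = 2469 Hz  (b) Q = 1.568  (c) BW = 1575 Hz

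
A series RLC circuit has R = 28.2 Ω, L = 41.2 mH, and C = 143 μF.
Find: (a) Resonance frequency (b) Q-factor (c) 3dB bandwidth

Step 1 — Resonance condition Im(Z)=0 gives ω₀ = 1/√(LC).
Step 2 — ω₀ = 1/√(0.0412·0.000143) = 412 rad/s.
Step 3 — f₀ = ω₀/(2π) = 65.57 Hz.
Step 4 — Series Q: Q = ω₀L/R = 412·0.0412/28.2 = 0.6019.
Step 5 — 3dB bandwidth: Δω = ω₀/Q = 684.5 rad/s; BW = Δω/(2π) = 108.9 Hz.

(a) f₀ = 65.57 Hz  (b) Q = 0.6019  (c) BW = 108.9 Hz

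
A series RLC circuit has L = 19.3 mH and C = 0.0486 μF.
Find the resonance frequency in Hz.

Step 1 — Resonance condition Im(Z)=0 gives ω₀ = 1/√(LC).
Step 2 — ω₀ = 1/√(0.0193·4.86e-08) = 3.265e+04 rad/s.
Step 3 — f₀ = ω₀/(2π) = 5197 Hz.

f₀ = 5197 Hz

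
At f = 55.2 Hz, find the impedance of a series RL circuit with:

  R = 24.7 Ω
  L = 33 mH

Step 1 — Angular frequency: ω = 2π·f = 2π·55.2 = 346.8 rad/s.
Step 2 — Component impedances:
  R: Z = R = 24.7 Ω
  L: Z = jωL = j·346.8·0.033 = 0 + j11.45 Ω
Step 3 — Series combination: Z_total = R + L = 24.7 + j11.45 Ω = 27.22∠24.9° Ω.

Z = 24.7 + j11.45 Ω = 27.22∠24.9° Ω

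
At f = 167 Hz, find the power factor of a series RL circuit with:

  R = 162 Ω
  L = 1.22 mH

Step 1 — Angular frequency: ω = 2π·f = 2π·167 = 1049 rad/s.
Step 2 — Component impedances:
  R: Z = R = 162 Ω
  L: Z = jωL = j·1049·0.00122 = 0 + j1.28 Ω
Step 3 — Series combination: Z_total = R + L = 162 + j1.28 Ω = 162∠0.5° Ω.
Step 4 — Power factor: PF = cos(φ) = Re(Z)/|Z| = 162/162 = 1.
Step 5 — Type: Im(Z) = 1.28 ⇒ lagging (phase φ = 0.5°).

PF = 1 (lagging, φ = 0.5°)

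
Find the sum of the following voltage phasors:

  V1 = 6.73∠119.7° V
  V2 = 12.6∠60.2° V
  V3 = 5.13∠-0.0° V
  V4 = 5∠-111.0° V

Step 1 — Convert each phasor to rectangular form:
  V1 = 6.73·(cos(119.7°) + j·sin(119.7°)) = -3.334 + j5.846 V
  V2 = 12.6·(cos(60.2°) + j·sin(60.2°)) = 6.262 + j10.93 V
  V3 = 5.13·(cos(-0.0°) + j·sin(-0.0°)) = 5.13 V
  V4 = 5·(cos(-111.0°) + j·sin(-111.0°)) = -1.792 - j4.668 V
Step 2 — Sum components: V_total = 6.266 + j12.11 V.
Step 3 — Convert to polar: |V_total| = 13.64 V, ∠V_total = 62.6°.

V_total = 13.64∠62.6° V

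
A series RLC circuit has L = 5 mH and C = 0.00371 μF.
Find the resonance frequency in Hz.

Step 1 — Resonance condition Im(Z)=0 gives ω₀ = 1/√(LC).
Step 2 — ω₀ = 1/√(0.005·3.71e-09) = 2.322e+05 rad/s.
Step 3 — f₀ = ω₀/(2π) = 3.695e+04 Hz.

f₀ = 3.695e+04 Hz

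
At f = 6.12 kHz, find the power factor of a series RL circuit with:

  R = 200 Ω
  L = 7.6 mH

Step 1 — Angular frequency: ω = 2π·f = 2π·6120 = 3.845e+04 rad/s.
Step 2 — Component impedances:
  R: Z = R = 200 Ω
  L: Z = jωL = j·3.845e+04·0.0076 = 0 + j292.2 Ω
Step 3 — Series combination: Z_total = R + L = 200 + j292.2 Ω = 354.1∠55.6° Ω.
Step 4 — Power factor: PF = cos(φ) = Re(Z)/|Z| = 200/354.1 = 0.5648.
Step 5 — Type: Im(Z) = 292.2 ⇒ lagging (phase φ = 55.6°).

PF = 0.5648 (lagging, φ = 55.6°)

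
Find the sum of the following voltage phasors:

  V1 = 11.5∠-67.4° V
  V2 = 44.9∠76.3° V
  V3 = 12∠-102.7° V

Step 1 — Convert each phasor to rectangular form:
  V1 = 11.5·(cos(-67.4°) + j·sin(-67.4°)) = 4.419 - j10.62 V
  V2 = 44.9·(cos(76.3°) + j·sin(76.3°)) = 10.63 + j43.62 V
  V3 = 12·(cos(-102.7°) + j·sin(-102.7°)) = -2.638 - j11.71 V
Step 2 — Sum components: V_total = 12.42 + j21.3 V.
Step 3 — Convert to polar: |V_total| = 24.65 V, ∠V_total = 59.8°.

V_total = 24.65∠59.8° V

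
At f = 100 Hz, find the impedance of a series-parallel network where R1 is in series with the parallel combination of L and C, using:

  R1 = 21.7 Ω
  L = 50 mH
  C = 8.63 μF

Step 1 — Angular frequency: ω = 2π·f = 2π·100 = 628.3 rad/s.
Step 2 — Component impedances:
  R1: Z = R = 21.7 Ω
  L: Z = jωL = j·628.3·0.05 = 0 + j31.42 Ω
  C: Z = 1/(jωC) = -j/(ω·C) = 0 - j184.4 Ω
Step 3 — Parallel branch: L || C = 1/(1/L + 1/C) = 0 + j37.87 Ω.
Step 4 — Series with R1: Z_total = R1 + (L || C) = 21.7 + j37.87 Ω = 43.64∠60.2° Ω.

Z = 21.7 + j37.87 Ω = 43.64∠60.2° Ω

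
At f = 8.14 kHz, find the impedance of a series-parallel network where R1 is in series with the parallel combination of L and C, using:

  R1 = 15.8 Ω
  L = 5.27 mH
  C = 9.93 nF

Step 1 — Angular frequency: ω = 2π·f = 2π·8140 = 5.115e+04 rad/s.
Step 2 — Component impedances:
  R1: Z = R = 15.8 Ω
  L: Z = jωL = j·5.115e+04·0.00527 = 0 + j269.5 Ω
  C: Z = 1/(jωC) = -j/(ω·C) = 0 - j1969 Ω
Step 3 — Parallel branch: L || C = 1/(1/L + 1/C) = 0 + j312.3 Ω.
Step 4 — Series with R1: Z_total = R1 + (L || C) = 15.8 + j312.3 Ω = 312.7∠87.1° Ω.

Z = 15.8 + j312.3 Ω = 312.7∠87.1° Ω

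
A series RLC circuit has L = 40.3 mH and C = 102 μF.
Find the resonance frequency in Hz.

Step 1 — Resonance condition Im(Z)=0 gives ω₀ = 1/√(LC).
Step 2 — ω₀ = 1/√(0.0403·0.000102) = 493.2 rad/s.
Step 3 — f₀ = ω₀/(2π) = 78.5 Hz.

f₀ = 78.5 Hz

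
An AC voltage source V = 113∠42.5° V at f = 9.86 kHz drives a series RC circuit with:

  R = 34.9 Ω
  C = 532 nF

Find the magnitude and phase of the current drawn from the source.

Step 1 — Angular frequency: ω = 2π·f = 2π·9860 = 6.195e+04 rad/s.
Step 2 — Component impedances:
  R: Z = R = 34.9 Ω
  C: Z = 1/(jωC) = -j/(ω·C) = 0 - j30.34 Ω
Step 3 — Series combination: Z_total = R + C = 34.9 - j30.34 Ω = 46.24∠-41.0° Ω.
Step 4 — Source phasor: V = 113∠42.5° V = 83.31 + j76.34 V.
Step 5 — Ohm's law: I = V / Z_total = (83.31 + j76.34) / (34.9 - j30.34) = 0.2765 + j2.428 A.
Step 6 — Convert to polar: |I| = 2.444 A, ∠I = 83.5°.

I = 2.444∠83.5° A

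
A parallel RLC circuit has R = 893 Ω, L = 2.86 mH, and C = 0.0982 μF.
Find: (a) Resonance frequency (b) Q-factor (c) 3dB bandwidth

Step 1 — Resonance: ω₀ = 1/√(LC) = 1/√(0.00286·9.82e-08) = 5.967e+04 rad/s.
Step 2 — f₀ = ω₀/(2π) = 9497 Hz.
Step 3 — Parallel Q: Q = R/(ω₀L) = 893/(5.967e+04·0.00286) = 5.233.
Step 4 — Bandwidth: Δω = ω₀/Q = 1.14e+04 rad/s; BW = Δω/(2π) = 1815 Hz.

(a) f₀ = 9497 Hz  (b) Q = 5.233  (c) BW = 1815 Hz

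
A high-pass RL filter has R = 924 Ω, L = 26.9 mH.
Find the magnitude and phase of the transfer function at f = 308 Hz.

Step 1 — Angular frequency: ω = 2π·308 = 1935 rad/s.
Step 2 — Transfer function: H(jω) = jωL/(R + jωL).
Step 3 — Numerator jωL = j·52.06; denominator R + jωL = 924 + j52.06.
Step 4 — H = 0.003164 + j0.05616.
Step 5 — Magnitude: |H| = 0.05625 (-25.0 dB); phase: φ = 86.8°.

|H| = 0.05625 (-25.0 dB), φ = 86.8°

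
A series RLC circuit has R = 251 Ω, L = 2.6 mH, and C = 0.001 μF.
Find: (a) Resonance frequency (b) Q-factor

Step 1 — Resonance condition Im(Z)=0 gives ω₀ = 1/√(LC).
Step 2 — ω₀ = 1/√(0.0026·1e-09) = 6.202e+05 rad/s.
Step 3 — f₀ = ω₀/(2π) = 9.87e+04 Hz.
Step 4 — Series Q: Q = ω₀L/R = 6.202e+05·0.0026/251 = 6.424.

(a) f₀ = 9.87e+04 Hz  (b) Q = 6.424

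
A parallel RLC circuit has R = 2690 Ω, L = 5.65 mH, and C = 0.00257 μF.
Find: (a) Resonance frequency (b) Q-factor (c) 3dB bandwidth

Step 1 — Resonance: ω₀ = 1/√(LC) = 1/√(0.00565·2.57e-09) = 2.624e+05 rad/s.
Step 2 — f₀ = ω₀/(2π) = 4.177e+04 Hz.
Step 3 — Parallel Q: Q = R/(ω₀L) = 2690/(2.624e+05·0.00565) = 1.814.
Step 4 — Bandwidth: Δω = ω₀/Q = 1.446e+05 rad/s; BW = Δω/(2π) = 2.302e+04 Hz.

(a) f₀ = 4.177e+04 Hz  (b) Q = 1.814  (c) BW = 2.302e+04 Hz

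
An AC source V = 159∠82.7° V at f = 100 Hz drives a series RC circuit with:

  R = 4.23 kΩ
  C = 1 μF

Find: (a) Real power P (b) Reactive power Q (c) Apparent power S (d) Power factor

Step 1 — Angular frequency: ω = 2π·f = 2π·100 = 628.3 rad/s.
Step 2 — Component impedances:
  R: Z = R = 4230 Ω
  C: Z = 1/(jωC) = -j/(ω·C) = 0 - j1592 Ω
Step 3 — Series combination: Z_total = R + C = 4230 - j1592 Ω = 4520∠-20.6° Ω.
Step 4 — Source phasor: V = 159∠82.7° V = 20.2 + j157.7 V.
Step 5 — Current: I = V / Z = -0.008105 + j0.03423 A = 0.03518∠103.3° A.
Step 6 — Complex power: S = V·I* = 5.235 - j1.97 VA.
Step 7 — Real power: P = Re(S) = 5.235 W.
Step 8 — Reactive power: Q = Im(S) = -1.97 VAR.
Step 9 — Apparent power: |S| = 5.594 VA.
Step 10 — Power factor: PF = P/|S| = 0.9359 (leading).

(a) P = 5.235 W  (b) Q = -1.97 VAR  (c) S = 5.594 VA  (d) PF = 0.9359 (leading)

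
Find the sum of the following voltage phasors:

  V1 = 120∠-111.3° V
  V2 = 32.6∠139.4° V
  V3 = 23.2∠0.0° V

Step 1 — Convert each phasor to rectangular form:
  V1 = 120·(cos(-111.3°) + j·sin(-111.3°)) = -43.59 - j111.8 V
  V2 = 32.6·(cos(139.4°) + j·sin(139.4°)) = -24.75 + j21.22 V
  V3 = 23.2·(cos(0.0°) + j·sin(0.0°)) = 23.2 V
Step 2 — Sum components: V_total = -45.14 - j90.59 V.
Step 3 — Convert to polar: |V_total| = 101.2 V, ∠V_total = -116.5°.

V_total = 101.2∠-116.5° V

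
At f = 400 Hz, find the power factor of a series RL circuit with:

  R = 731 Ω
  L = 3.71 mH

Step 1 — Angular frequency: ω = 2π·f = 2π·400 = 2513 rad/s.
Step 2 — Component impedances:
  R: Z = R = 731 Ω
  L: Z = jωL = j·2513·0.00371 = 0 + j9.324 Ω
Step 3 — Series combination: Z_total = R + L = 731 + j9.324 Ω = 731.1∠0.7° Ω.
Step 4 — Power factor: PF = cos(φ) = Re(Z)/|Z| = 731/731.1 = 0.9999.
Step 5 — Type: Im(Z) = 9.324 ⇒ lagging (phase φ = 0.7°).

PF = 0.9999 (lagging, φ = 0.7°)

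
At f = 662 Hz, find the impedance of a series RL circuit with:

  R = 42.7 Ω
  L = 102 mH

Step 1 — Angular frequency: ω = 2π·f = 2π·662 = 4159 rad/s.
Step 2 — Component impedances:
  R: Z = R = 42.7 Ω
  L: Z = jωL = j·4159·0.102 = 0 + j424.3 Ω
Step 3 — Series combination: Z_total = R + L = 42.7 + j424.3 Ω = 426.4∠84.3° Ω.

Z = 42.7 + j424.3 Ω = 426.4∠84.3° Ω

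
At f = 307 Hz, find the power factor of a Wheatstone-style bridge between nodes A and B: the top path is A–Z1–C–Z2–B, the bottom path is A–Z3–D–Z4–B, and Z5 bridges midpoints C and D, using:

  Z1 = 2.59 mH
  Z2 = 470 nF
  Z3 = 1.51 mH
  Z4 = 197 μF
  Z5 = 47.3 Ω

Step 1 — Angular frequency: ω = 2π·f = 2π·307 = 1929 rad/s.
Step 2 — Component impedances:
  Z1: Z = jωL = j·1929·0.00259 = 0 + j4.996 Ω
  Z2: Z = 1/(jωC) = -j/(ω·C) = 0 - j1103 Ω
  Z3: Z = jωL = j·1929·0.00151 = 0 + j2.913 Ω
  Z4: Z = 1/(jωC) = -j/(ω·C) = 0 - j2.632 Ω
  Z5: Z = R = 47.3 Ω
Step 3 — Bridge requires nodal analysis (the Z5 bridge couples midpoints C and D, so the two paths cannot be reduced to a simple series/parallel combination). Setting node B to ground and injecting 1 A at node A, the 3-node admittance system at A, C, D solves to V_A = Z_AB = 0.1747 + j0.2518 Ω = 0.3064∠55.3° Ω.
Step 4 — Power factor: PF = cos(φ) = Re(Z)/|Z| = 0.17466/0.30643 = 0.57.
Step 5 — Type: Im(Z) = 0.2518 ⇒ lagging (phase φ = 55.3°).

PF = 0.57 (lagging, φ = 55.3°)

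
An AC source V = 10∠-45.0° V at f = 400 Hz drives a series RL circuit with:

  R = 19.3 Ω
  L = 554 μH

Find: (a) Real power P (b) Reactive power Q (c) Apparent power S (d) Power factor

Step 1 — Angular frequency: ω = 2π·f = 2π·400 = 2513 rad/s.
Step 2 — Component impedances:
  R: Z = R = 19.3 Ω
  L: Z = jωL = j·2513·0.000554 = 0 + j1.392 Ω
Step 3 — Series combination: Z_total = R + L = 19.3 + j1.392 Ω = 19.35∠4.1° Ω.
Step 4 — Source phasor: V = 10∠-45.0° V = 7.071 - j7.071 V.
Step 5 — Current: I = V / Z = 0.3382 - j0.3908 A = 0.5168∠-49.1° A.
Step 6 — Complex power: S = V·I* = 5.155 + j0.3719 VA.
Step 7 — Real power: P = Re(S) = 5.155 W.
Step 8 — Reactive power: Q = Im(S) = 0.3719 VAR.
Step 9 — Apparent power: |S| = 5.168 VA.
Step 10 — Power factor: PF = P/|S| = 0.9974 (lagging).

(a) P = 5.155 W  (b) Q = 0.3719 VAR  (c) S = 5.168 VA  (d) PF = 0.9974 (lagging)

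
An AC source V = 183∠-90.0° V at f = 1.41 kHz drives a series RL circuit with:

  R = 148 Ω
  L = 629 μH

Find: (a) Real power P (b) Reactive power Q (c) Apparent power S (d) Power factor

Step 1 — Angular frequency: ω = 2π·f = 2π·1410 = 8859 rad/s.
Step 2 — Component impedances:
  R: Z = R = 148 Ω
  L: Z = jωL = j·8859·0.000629 = 0 + j5.572 Ω
Step 3 — Series combination: Z_total = R + L = 148 + j5.572 Ω = 148.1∠2.2° Ω.
Step 4 — Source phasor: V = 183∠-90.0° V = 0 - j183 V.
Step 5 — Current: I = V / Z = -0.04649 - j1.235 A = 1.236∠-92.2° A.
Step 6 — Complex power: S = V·I* = 226 + j8.508 VA.
Step 7 — Real power: P = Re(S) = 226 W.
Step 8 — Reactive power: Q = Im(S) = 8.508 VAR.
Step 9 — Apparent power: |S| = 226.1 VA.
Step 10 — Power factor: PF = P/|S| = 0.9993 (lagging).

(a) P = 226 W  (b) Q = 8.508 VAR  (c) S = 226.1 VA  (d) PF = 0.9993 (lagging)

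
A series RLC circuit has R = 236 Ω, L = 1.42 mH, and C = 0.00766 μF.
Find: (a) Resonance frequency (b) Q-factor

Step 1 — Resonance condition Im(Z)=0 gives ω₀ = 1/√(LC).
Step 2 — ω₀ = 1/√(0.00142·7.66e-09) = 3.032e+05 rad/s.
Step 3 — f₀ = ω₀/(2π) = 4.826e+04 Hz.
Step 4 — Series Q: Q = ω₀L/R = 3.032e+05·0.00142/236 = 1.824.

(a) f₀ = 4.826e+04 Hz  (b) Q = 1.824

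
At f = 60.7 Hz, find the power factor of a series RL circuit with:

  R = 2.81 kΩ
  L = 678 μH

Step 1 — Angular frequency: ω = 2π·f = 2π·60.7 = 381.4 rad/s.
Step 2 — Component impedances:
  R: Z = R = 2810 Ω
  L: Z = jωL = j·381.4·0.000678 = 0 + j0.2586 Ω
Step 3 — Series combination: Z_total = R + L = 2810 + j0.2586 Ω = 2810∠0.0° Ω.
Step 4 — Power factor: PF = cos(φ) = Re(Z)/|Z| = 2810/2810 = 1.
Step 5 — Type: Im(Z) = 0.2586 ⇒ lagging (phase φ = 0.0°).

PF = 1 (lagging, φ = 0.0°)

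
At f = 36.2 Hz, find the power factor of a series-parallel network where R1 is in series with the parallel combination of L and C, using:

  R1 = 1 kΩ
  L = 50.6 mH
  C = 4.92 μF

Step 1 — Angular frequency: ω = 2π·f = 2π·36.2 = 227.5 rad/s.
Step 2 — Component impedances:
  R1: Z = R = 1000 Ω
  L: Z = jωL = j·227.5·0.0506 = 0 + j11.51 Ω
  C: Z = 1/(jωC) = -j/(ω·C) = 0 - j893.6 Ω
Step 3 — Parallel branch: L || C = 1/(1/L + 1/C) = 0 + j11.66 Ω.
Step 4 — Series with R1: Z_total = R1 + (L || C) = 1000 + j11.66 Ω = 1000∠0.7° Ω.
Step 5 — Power factor: PF = cos(φ) = Re(Z)/|Z| = 1000/1000.1 = 0.9999.
Step 6 — Type: Im(Z) = 11.66 ⇒ lagging (phase φ = 0.7°).

PF = 0.9999 (lagging, φ = 0.7°)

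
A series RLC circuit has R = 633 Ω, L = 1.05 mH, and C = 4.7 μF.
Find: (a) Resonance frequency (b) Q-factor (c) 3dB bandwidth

Step 1 — Resonance: ω₀ = 1/√(LC) = 1/√(0.00105·4.7e-06) = 1.423e+04 rad/s.
Step 2 — f₀ = ω₀/(2π) = 2266 Hz.
Step 3 — Series Q: Q = ω₀L/R = 1.423e+04·0.00105/633 = 0.02361.
Step 4 — Bandwidth: Δω = ω₀/Q = 6.029e+05 rad/s; BW = Δω/(2π) = 9.595e+04 Hz.

(a) f₀ = 2266 Hz  (b) Q = 0.02361  (c) BW = 9.595e+04 Hz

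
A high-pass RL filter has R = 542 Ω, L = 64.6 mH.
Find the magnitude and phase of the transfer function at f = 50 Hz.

Step 1 — Angular frequency: ω = 2π·50 = 314.2 rad/s.
Step 2 — Transfer function: H(jω) = jωL/(R + jωL).
Step 3 — Numerator jωL = j·20.29; denominator R + jωL = 542 + j20.29.
Step 4 — H = 0.0014 + j0.03739.
Step 5 — Magnitude: |H| = 0.03742 (-28.5 dB); phase: φ = 87.9°.

|H| = 0.03742 (-28.5 dB), φ = 87.9°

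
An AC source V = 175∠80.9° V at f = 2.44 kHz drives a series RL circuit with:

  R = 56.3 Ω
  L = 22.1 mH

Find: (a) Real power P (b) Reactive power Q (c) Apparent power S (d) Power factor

Step 1 — Angular frequency: ω = 2π·f = 2π·2440 = 1.533e+04 rad/s.
Step 2 — Component impedances:
  R: Z = R = 56.3 Ω
  L: Z = jωL = j·1.533e+04·0.0221 = 0 + j338.8 Ω
Step 3 — Series combination: Z_total = R + L = 56.3 + j338.8 Ω = 343.5∠80.6° Ω.
Step 4 — Source phasor: V = 175∠80.9° V = 27.68 + j172.8 V.
Step 5 — Current: I = V / Z = 0.5095 + j0.002975 A = 0.5095∠0.3° A.
Step 6 — Complex power: S = V·I* = 14.62 + j87.96 VA.
Step 7 — Real power: P = Re(S) = 14.62 W.
Step 8 — Reactive power: Q = Im(S) = 87.96 VAR.
Step 9 — Apparent power: |S| = 89.17 VA.
Step 10 — Power factor: PF = P/|S| = 0.1639 (lagging).

(a) P = 14.62 W  (b) Q = 87.96 VAR  (c) S = 89.17 VA  (d) PF = 0.1639 (lagging)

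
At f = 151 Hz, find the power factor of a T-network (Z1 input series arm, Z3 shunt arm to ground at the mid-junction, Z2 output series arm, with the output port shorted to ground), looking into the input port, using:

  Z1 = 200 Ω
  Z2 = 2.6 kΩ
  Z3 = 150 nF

Step 1 — Angular frequency: ω = 2π·f = 2π·151 = 948.8 rad/s.
Step 2 — Component impedances:
  Z1: Z = R = 200 Ω
  Z2: Z = R = 2600 Ω
  Z3: Z = 1/(jωC) = -j/(ω·C) = 0 - j7027 Ω
Step 3 — With the output port shorted to ground, the output series arm Z2 runs from the junction to ground; the shunt arm Z3 also runs from the junction to ground. They appear in parallel: Z3 || Z2 = 2287 - j846.2 Ω.
Step 4 — Series with input arm Z1: Z_in = Z1 + (Z3 || Z2) = 2487 - j846.2 Ω = 2627∠-18.8° Ω.
Step 5 — Power factor: PF = cos(φ) = Re(Z)/|Z| = 2487/2627 = 0.9467.
Step 6 — Type: Im(Z) = -846.2 ⇒ leading (phase φ = -18.8°).

PF = 0.9467 (leading, φ = -18.8°)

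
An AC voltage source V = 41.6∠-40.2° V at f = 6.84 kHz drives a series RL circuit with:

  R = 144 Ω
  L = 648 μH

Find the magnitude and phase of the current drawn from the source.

Step 1 — Angular frequency: ω = 2π·f = 2π·6840 = 4.298e+04 rad/s.
Step 2 — Component impedances:
  R: Z = R = 144 Ω
  L: Z = jωL = j·4.298e+04·0.000648 = 0 + j27.85 Ω
Step 3 — Series combination: Z_total = R + L = 144 + j27.85 Ω = 146.7∠10.9° Ω.
Step 4 — Source phasor: V = 41.6∠-40.2° V = 31.77 - j26.85 V.
Step 5 — Ohm's law: I = V / Z_total = (31.77 - j26.85) / (144 + j27.85) = 0.1779 - j0.2209 A.
Step 6 — Convert to polar: |I| = 0.2836 A, ∠I = -51.1°.

I = 0.2836∠-51.1° A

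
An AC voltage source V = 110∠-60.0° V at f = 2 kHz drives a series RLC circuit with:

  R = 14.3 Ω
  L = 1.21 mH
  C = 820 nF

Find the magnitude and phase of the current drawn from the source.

Step 1 — Angular frequency: ω = 2π·f = 2π·2000 = 1.257e+04 rad/s.
Step 2 — Component impedances:
  R: Z = R = 14.3 Ω
  L: Z = jωL = j·1.257e+04·0.00121 = 0 + j15.21 Ω
  C: Z = 1/(jωC) = -j/(ω·C) = 0 - j97.05 Ω
Step 3 — Series combination: Z_total = R + L + C = 14.3 - j81.84 Ω = 83.08∠-80.1° Ω.
Step 4 — Source phasor: V = 110∠-60.0° V = 55 - j95.26 V.
Step 5 — Ohm's law: I = V / Z_total = (55 - j95.26) / (14.3 - j81.84) = 1.243 + j0.4548 A.
Step 6 — Convert to polar: |I| = 1.324 A, ∠I = 20.1°.

I = 1.324∠20.1° A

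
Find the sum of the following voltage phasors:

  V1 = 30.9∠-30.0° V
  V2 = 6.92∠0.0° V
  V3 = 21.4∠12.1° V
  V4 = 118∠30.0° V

Step 1 — Convert each phasor to rectangular form:
  V1 = 30.9·(cos(-30.0°) + j·sin(-30.0°)) = 26.76 - j15.45 V
  V2 = 6.92·(cos(0.0°) + j·sin(0.0°)) = 6.92 V
  V3 = 21.4·(cos(12.1°) + j·sin(12.1°)) = 20.92 + j4.486 V
  V4 = 118·(cos(30.0°) + j·sin(30.0°)) = 102.2 + j59 V
Step 2 — Sum components: V_total = 156.8 + j48.04 V.
Step 3 — Convert to polar: |V_total| = 164 V, ∠V_total = 17.0°.

V_total = 164∠17.0° V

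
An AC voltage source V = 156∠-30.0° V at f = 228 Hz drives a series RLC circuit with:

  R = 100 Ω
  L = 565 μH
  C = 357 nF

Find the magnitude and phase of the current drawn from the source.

Step 1 — Angular frequency: ω = 2π·f = 2π·228 = 1433 rad/s.
Step 2 — Component impedances:
  R: Z = R = 100 Ω
  L: Z = jωL = j·1433·0.000565 = 0 + j0.8094 Ω
  C: Z = 1/(jωC) = -j/(ω·C) = 0 - j1955 Ω
Step 3 — Series combination: Z_total = R + L + C = 100 - j1955 Ω = 1957∠-87.1° Ω.
Step 4 — Source phasor: V = 156∠-30.0° V = 135.1 - j78 V.
Step 5 — Ohm's law: I = V / Z_total = (135.1 - j78) / (100 - j1955) = 0.04333 + j0.06691 A.
Step 6 — Convert to polar: |I| = 0.07971 A, ∠I = 57.1°.

I = 0.07971∠57.1° A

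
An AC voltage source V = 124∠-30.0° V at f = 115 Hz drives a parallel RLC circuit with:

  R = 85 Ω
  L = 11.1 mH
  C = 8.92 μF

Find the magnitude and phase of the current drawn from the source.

Step 1 — Angular frequency: ω = 2π·f = 2π·115 = 722.6 rad/s.
Step 2 — Component impedances:
  R: Z = R = 85 Ω
  L: Z = jωL = j·722.6·0.0111 = 0 + j8.02 Ω
  C: Z = 1/(jωC) = -j/(ω·C) = 0 - j155.2 Ω
Step 3 — Parallel combination: 1/Z_total = 1/R + 1/L + 1/C; Z_total = 0.8333 + j8.375 Ω = 8.416∠84.3° Ω.
Step 4 — Source phasor: V = 124∠-30.0° V = 107.4 - j62 V.
Step 5 — Ohm's law: I = V / Z_total = (107.4 - j62) / (0.8333 + j8.375) = -6.067 - j13.43 A.
Step 6 — Convert to polar: |I| = 14.73 A, ∠I = -114.3°.

I = 14.73∠-114.3° A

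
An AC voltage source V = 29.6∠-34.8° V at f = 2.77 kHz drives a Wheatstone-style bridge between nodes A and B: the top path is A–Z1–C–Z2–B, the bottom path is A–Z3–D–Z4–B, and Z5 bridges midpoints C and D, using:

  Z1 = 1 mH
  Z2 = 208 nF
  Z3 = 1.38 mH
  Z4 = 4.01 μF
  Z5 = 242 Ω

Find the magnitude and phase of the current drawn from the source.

Step 1 — Angular frequency: ω = 2π·f = 2π·2770 = 1.74e+04 rad/s.
Step 2 — Component impedances:
  Z1: Z = jωL = j·1.74e+04·0.001 = 0 + j17.4 Ω
  Z2: Z = 1/(jωC) = -j/(ω·C) = 0 - j276.2 Ω
  Z3: Z = jωL = j·1.74e+04·0.00138 = 0 + j24.02 Ω
  Z4: Z = 1/(jωC) = -j/(ω·C) = 0 - j14.33 Ω
  Z5: Z = R = 242 Ω
Step 3 — Bridge requires nodal analysis (the Z5 bridge couples midpoints C and D, so the two paths cannot be reduced to a simple series/parallel combination). Setting node B to ground and injecting 1 A at node A, the 3-node admittance system at A, C, D solves to V_A = Z_AB = 2.61 + j9.546 Ω = 9.896∠74.7° Ω.
Step 4 — Source phasor: V = 29.6∠-34.8° V = 24.31 - j16.89 V.
Step 5 — Ohm's law: I = V / Z_total = (24.31 - j16.89) / (2.61 + j9.546) = -0.9988 - j2.819 A.
Step 6 — Convert to polar: |I| = 2.991 A, ∠I = -109.5°.

I = 2.991∠-109.5° A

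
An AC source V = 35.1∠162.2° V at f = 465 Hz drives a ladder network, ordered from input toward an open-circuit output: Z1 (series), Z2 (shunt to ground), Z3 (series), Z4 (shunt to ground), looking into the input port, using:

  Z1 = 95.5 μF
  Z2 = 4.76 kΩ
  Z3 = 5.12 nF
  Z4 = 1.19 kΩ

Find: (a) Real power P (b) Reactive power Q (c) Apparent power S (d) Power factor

Step 1 — Angular frequency: ω = 2π·f = 2π·465 = 2922 rad/s.
Step 2 — Component impedances:
  Z1: Z = 1/(jωC) = -j/(ω·C) = 0 - j3.584 Ω
  Z2: Z = R = 4760 Ω
  Z3: Z = 1/(jωC) = -j/(ω·C) = 0 - j6.685e+04 Ω
  Z4: Z = R = 1190 Ω
Step 3 — Ladder network (open output): work backward from the far end, alternating series and parallel combinations. Z_in = 4730 - j339.9 Ω = 4742∠-4.1° Ω.
Step 4 — Source phasor: V = 35.1∠162.2° V = -33.42 + j10.73 V.
Step 5 — Current: I = V / Z = -0.007191 + j0.001752 A = 0.007402∠166.3° A.
Step 6 — Complex power: S = V·I* = 0.2591 - j0.01862 VA.
Step 7 — Real power: P = Re(S) = 0.2591 W.
Step 8 — Reactive power: Q = Im(S) = -0.01862 VAR.
Step 9 — Apparent power: |S| = 0.2598 VA.
Step 10 — Power factor: PF = P/|S| = 0.9974 (leading).

(a) P = 0.2591 W  (b) Q = -0.01862 VAR  (c) S = 0.2598 VA  (d) PF = 0.9974 (leading)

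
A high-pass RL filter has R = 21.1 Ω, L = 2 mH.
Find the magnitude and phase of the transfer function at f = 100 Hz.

Step 1 — Angular frequency: ω = 2π·100 = 628.3 rad/s.
Step 2 — Transfer function: H(jω) = jωL/(R + jωL).
Step 3 — Numerator jωL = j·1.257; denominator R + jωL = 21.1 + j1.257.
Step 4 — H = 0.003534 + j0.05935.
Step 5 — Magnitude: |H| = 0.05945 (-24.5 dB); phase: φ = 86.6°.

|H| = 0.05945 (-24.5 dB), φ = 86.6°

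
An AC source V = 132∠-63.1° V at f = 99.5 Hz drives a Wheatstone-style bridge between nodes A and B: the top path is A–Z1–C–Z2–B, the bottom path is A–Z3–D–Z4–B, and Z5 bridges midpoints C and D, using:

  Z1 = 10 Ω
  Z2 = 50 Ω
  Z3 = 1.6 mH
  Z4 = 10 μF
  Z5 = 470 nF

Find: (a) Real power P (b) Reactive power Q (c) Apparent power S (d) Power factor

Step 1 — Angular frequency: ω = 2π·f = 2π·99.5 = 625.2 rad/s.
Step 2 — Component impedances:
  Z1: Z = R = 10 Ω
  Z2: Z = R = 50 Ω
  Z3: Z = jωL = j·625.2·0.0016 = 0 + j1 Ω
  Z4: Z = 1/(jωC) = -j/(ω·C) = 0 - j160 Ω
  Z5: Z = 1/(jωC) = -j/(ω·C) = 0 - j3403 Ω
Step 3 — Bridge requires nodal analysis (the Z5 bridge couples midpoints C and D, so the two paths cannot be reduced to a simple series/parallel combination). Setting node B to ground and injecting 1 A at node A, the 3-node admittance system at A, C, D solves to V_A = Z_AB = 52.5 - j19.84 Ω = 56.12∠-20.7° Ω.
Step 4 — Source phasor: V = 132∠-63.1° V = 59.72 - j117.7 V.
Step 5 — Current: I = V / Z = 1.737 - j1.586 A = 2.352∠-42.4° A.
Step 6 — Complex power: S = V·I* = 290.4 - j109.8 VA.
Step 7 — Real power: P = Re(S) = 290.4 W.
Step 8 — Reactive power: Q = Im(S) = -109.8 VAR.
Step 9 — Apparent power: |S| = 310.5 VA.
Step 10 — Power factor: PF = P/|S| = 0.9354 (leading).

(a) P = 290.4 W  (b) Q = -109.8 VAR  (c) S = 310.5 VA  (d) PF = 0.9354 (leading)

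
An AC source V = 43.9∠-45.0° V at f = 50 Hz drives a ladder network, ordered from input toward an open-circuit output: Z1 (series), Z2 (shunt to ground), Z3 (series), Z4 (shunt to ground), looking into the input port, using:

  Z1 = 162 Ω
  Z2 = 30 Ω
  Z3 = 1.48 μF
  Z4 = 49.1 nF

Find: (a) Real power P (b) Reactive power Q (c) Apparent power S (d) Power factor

Step 1 — Angular frequency: ω = 2π·f = 2π·50 = 314.2 rad/s.
Step 2 — Component impedances:
  Z1: Z = R = 162 Ω
  Z2: Z = R = 30 Ω
  Z3: Z = 1/(jωC) = -j/(ω·C) = 0 - j2151 Ω
  Z4: Z = 1/(jωC) = -j/(ω·C) = 0 - j6.483e+04 Ω
Step 3 — Ladder network (open output): work backward from the far end, alternating series and parallel combinations. Z_in = 192 - j0.01344 Ω = 192∠-0.0° Ω.
Step 4 — Source phasor: V = 43.9∠-45.0° V = 31.04 - j31.04 V.
Step 5 — Current: I = V / Z = 0.1617 - j0.1617 A = 0.2286∠-45.0° A.
Step 6 — Complex power: S = V·I* = 10.04 - j0.0007025 VA.
Step 7 — Real power: P = Re(S) = 10.04 W.
Step 8 — Reactive power: Q = Im(S) = -0.0007025 VAR.
Step 9 — Apparent power: |S| = 10.04 VA.
Step 10 — Power factor: PF = P/|S| = 1 (leading).

(a) P = 10.04 W  (b) Q = -0.0007025 VAR  (c) S = 10.04 VA  (d) PF = 1 (leading)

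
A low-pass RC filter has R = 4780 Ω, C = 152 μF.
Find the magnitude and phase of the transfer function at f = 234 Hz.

Step 1 — Angular frequency: ω = 2π·234 = 1470 rad/s.
Step 2 — Transfer function: H(jω) = 1/(1 + jωRC).
Step 3 — Denominator: 1 + jωRC = 1 + j·1470·4780·0.000152 = 1 + j1068.
Step 4 — H = 8.763e-07 - j0.0009361.
Step 5 — Magnitude: |H| = 0.0009361 (-60.6 dB); phase: φ = -89.9°.

|H| = 0.0009361 (-60.6 dB), φ = -89.9°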